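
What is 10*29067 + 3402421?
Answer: 3693091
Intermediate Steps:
10*29067 + 3402421 = 290670 + 3402421 = 3693091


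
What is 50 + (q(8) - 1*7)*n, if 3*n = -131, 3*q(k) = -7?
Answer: 4118/9 ≈ 457.56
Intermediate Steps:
q(k) = -7/3 (q(k) = (1/3)*(-7) = -7/3)
n = -131/3 (n = (1/3)*(-131) = -131/3 ≈ -43.667)
50 + (q(8) - 1*7)*n = 50 + (-7/3 - 1*7)*(-131/3) = 50 + (-7/3 - 7)*(-131/3) = 50 - 28/3*(-131/3) = 50 + 3668/9 = 4118/9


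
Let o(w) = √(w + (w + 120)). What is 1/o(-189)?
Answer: -I*√258/258 ≈ -0.062257*I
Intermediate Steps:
o(w) = √(120 + 2*w) (o(w) = √(w + (120 + w)) = √(120 + 2*w))
1/o(-189) = 1/(√(120 + 2*(-189))) = 1/(√(120 - 378)) = 1/(√(-258)) = 1/(I*√258) = -I*√258/258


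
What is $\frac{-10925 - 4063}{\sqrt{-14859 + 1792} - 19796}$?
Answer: $\frac{98900816}{130631561} + \frac{4996 i \sqrt{13067}}{130631561} \approx 0.7571 + 0.0043718 i$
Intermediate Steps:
$\frac{-10925 - 4063}{\sqrt{-14859 + 1792} - 19796} = - \frac{14988}{\sqrt{-13067} - 19796} = - \frac{14988}{i \sqrt{13067} - 19796} = - \frac{14988}{-19796 + i \sqrt{13067}}$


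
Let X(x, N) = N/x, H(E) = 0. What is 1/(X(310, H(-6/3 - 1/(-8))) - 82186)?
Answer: -1/82186 ≈ -1.2168e-5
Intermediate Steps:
1/(X(310, H(-6/3 - 1/(-8))) - 82186) = 1/(0/310 - 82186) = 1/(0*(1/310) - 82186) = 1/(0 - 82186) = 1/(-82186) = -1/82186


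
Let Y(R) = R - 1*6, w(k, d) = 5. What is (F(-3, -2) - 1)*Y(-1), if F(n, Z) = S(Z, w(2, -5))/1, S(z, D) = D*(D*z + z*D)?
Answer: 707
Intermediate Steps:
S(z, D) = 2*z*D² (S(z, D) = D*(D*z + D*z) = D*(2*D*z) = 2*z*D²)
Y(R) = -6 + R (Y(R) = R - 6 = -6 + R)
F(n, Z) = 50*Z (F(n, Z) = (2*Z*5²)/1 = (2*Z*25)*1 = (50*Z)*1 = 50*Z)
(F(-3, -2) - 1)*Y(-1) = (50*(-2) - 1)*(-6 - 1) = (-100 - 1)*(-7) = -101*(-7) = 707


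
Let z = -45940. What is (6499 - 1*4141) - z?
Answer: 48298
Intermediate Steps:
(6499 - 1*4141) - z = (6499 - 1*4141) - 1*(-45940) = (6499 - 4141) + 45940 = 2358 + 45940 = 48298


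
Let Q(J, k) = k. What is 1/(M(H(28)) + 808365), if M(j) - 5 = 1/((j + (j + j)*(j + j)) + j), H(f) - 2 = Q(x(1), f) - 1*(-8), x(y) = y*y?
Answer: 5852/4730581241 ≈ 1.2371e-6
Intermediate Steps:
x(y) = y²
H(f) = 10 + f (H(f) = 2 + (f - 1*(-8)) = 2 + (f + 8) = 2 + (8 + f) = 10 + f)
M(j) = 5 + 1/(2*j + 4*j²) (M(j) = 5 + 1/((j + (j + j)*(j + j)) + j) = 5 + 1/((j + (2*j)*(2*j)) + j) = 5 + 1/((j + 4*j²) + j) = 5 + 1/(2*j + 4*j²))
1/(M(H(28)) + 808365) = 1/((1 + 10*(10 + 28) + 20*(10 + 28)²)/(2*(10 + 28)*(1 + 2*(10 + 28))) + 808365) = 1/((½)*(1 + 10*38 + 20*38²)/(38*(1 + 2*38)) + 808365) = 1/((½)*(1/38)*(1 + 380 + 20*1444)/(1 + 76) + 808365) = 1/((½)*(1/38)*(1 + 380 + 28880)/77 + 808365) = 1/((½)*(1/38)*(1/77)*29261 + 808365) = 1/(29261/5852 + 808365) = 1/(4730581241/5852) = 5852/4730581241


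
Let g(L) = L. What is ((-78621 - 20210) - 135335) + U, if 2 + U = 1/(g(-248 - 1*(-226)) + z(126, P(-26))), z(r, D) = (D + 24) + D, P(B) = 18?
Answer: -8898383/38 ≈ -2.3417e+5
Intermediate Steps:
z(r, D) = 24 + 2*D (z(r, D) = (24 + D) + D = 24 + 2*D)
U = -75/38 (U = -2 + 1/((-248 - 1*(-226)) + (24 + 2*18)) = -2 + 1/((-248 + 226) + (24 + 36)) = -2 + 1/(-22 + 60) = -2 + 1/38 = -75/38 ≈ -1.9737)
((-78621 - 20210) - 135335) + U = ((-78621 - 20210) - 135335) - 75/38 = (-98831 - 135335) - 75/38 = -234166 - 75/38 = -8898383/38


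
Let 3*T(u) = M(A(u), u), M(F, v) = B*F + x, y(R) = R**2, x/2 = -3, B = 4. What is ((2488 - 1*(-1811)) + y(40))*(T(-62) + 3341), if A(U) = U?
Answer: 57627331/3 ≈ 1.9209e+7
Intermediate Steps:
x = -6 (x = 2*(-3) = -6)
M(F, v) = -6 + 4*F (M(F, v) = 4*F - 6 = -6 + 4*F)
T(u) = -2 + 4*u/3 (T(u) = (-6 + 4*u)/3 = -2 + 4*u/3)
((2488 - 1*(-1811)) + y(40))*(T(-62) + 3341) = ((2488 - 1*(-1811)) + 40**2)*((-2 + (4/3)*(-62)) + 3341) = ((2488 + 1811) + 1600)*((-2 - 248/3) + 3341) = (4299 + 1600)*(-254/3 + 3341) = 5899*(9769/3) = 57627331/3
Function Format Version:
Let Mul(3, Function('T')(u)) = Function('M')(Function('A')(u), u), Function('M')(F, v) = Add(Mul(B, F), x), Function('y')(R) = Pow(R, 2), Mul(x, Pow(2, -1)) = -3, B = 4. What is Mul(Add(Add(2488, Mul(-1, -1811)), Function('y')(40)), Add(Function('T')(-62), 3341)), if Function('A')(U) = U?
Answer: Rational(57627331, 3) ≈ 1.9209e+7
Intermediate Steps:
x = -6 (x = Mul(2, -3) = -6)
Function('M')(F, v) = Add(-6, Mul(4, F)) (Function('M')(F, v) = Add(Mul(4, F), -6) = Add(-6, Mul(4, F)))
Function('T')(u) = Add(-2, Mul(Rational(4, 3), u)) (Function('T')(u) = Mul(Rational(1, 3), Add(-6, Mul(4, u))) = Add(-2, Mul(Rational(4, 3), u)))
Mul(Add(Add(2488, Mul(-1, -1811)), Function('y')(40)), Add(Function('T')(-62), 3341)) = Mul(Add(Add(2488, Mul(-1, -1811)), Pow(40, 2)), Add(Add(-2, Mul(Rational(4, 3), -62)), 3341)) = Mul(Add(Add(2488, 1811), 1600), Add(Add(-2, Rational(-248, 3)), 3341)) = Mul(Add(4299, 1600), Add(Rational(-254, 3), 3341)) = Mul(5899, Rational(9769, 3)) = Rational(57627331, 3)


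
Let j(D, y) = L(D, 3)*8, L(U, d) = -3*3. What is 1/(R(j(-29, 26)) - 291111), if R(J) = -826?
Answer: -1/291937 ≈ -3.4254e-6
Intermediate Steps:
L(U, d) = -9
j(D, y) = -72 (j(D, y) = -9*8 = -72)
1/(R(j(-29, 26)) - 291111) = 1/(-826 - 291111) = 1/(-291937) = -1/291937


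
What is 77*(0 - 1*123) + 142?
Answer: -9329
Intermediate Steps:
77*(0 - 1*123) + 142 = 77*(0 - 123) + 142 = 77*(-123) + 142 = -9471 + 142 = -9329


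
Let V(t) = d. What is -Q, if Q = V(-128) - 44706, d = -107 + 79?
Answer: 44734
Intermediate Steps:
d = -28
V(t) = -28
Q = -44734 (Q = -28 - 44706 = -44734)
-Q = -1*(-44734) = 44734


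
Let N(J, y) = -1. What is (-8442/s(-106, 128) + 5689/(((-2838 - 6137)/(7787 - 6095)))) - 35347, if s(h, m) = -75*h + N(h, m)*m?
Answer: -1278407340418/35101225 ≈ -36421.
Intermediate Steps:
s(h, m) = -m - 75*h (s(h, m) = -75*h - m = -m - 75*h)
(-8442/s(-106, 128) + 5689/(((-2838 - 6137)/(7787 - 6095)))) - 35347 = (-8442/(-1*128 - 75*(-106)) + 5689/(((-2838 - 6137)/(7787 - 6095)))) - 35347 = (-8442/(-128 + 7950) + 5689/((-8975/1692))) - 35347 = (-8442/7822 + 5689/((-8975*1/1692))) - 35347 = (-8442*1/7822 + 5689/(-8975/1692)) - 35347 = (-4221/3911 + 5689*(-1692/8975)) - 35347 = (-4221/3911 - 9625788/8975) - 35347 = -37684340343/35101225 - 35347 = -1278407340418/35101225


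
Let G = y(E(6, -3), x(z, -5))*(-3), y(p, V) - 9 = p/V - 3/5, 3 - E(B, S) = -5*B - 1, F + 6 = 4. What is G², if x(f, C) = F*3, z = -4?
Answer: 1681/25 ≈ 67.240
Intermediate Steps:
F = -2 (F = -6 + 4 = -2)
E(B, S) = 4 + 5*B (E(B, S) = 3 - (-5*B - 1) = 3 - (-1 - 5*B) = 3 + (1 + 5*B) = 4 + 5*B)
x(f, C) = -6 (x(f, C) = -2*3 = -6)
y(p, V) = 42/5 + p/V (y(p, V) = 9 + (p/V - 3/5) = 9 + (p/V - 3*⅕) = 9 + (p/V - ⅗) = 9 + (-⅗ + p/V) = 42/5 + p/V)
G = -41/5 (G = (42/5 + (4 + 5*6)/(-6))*(-3) = (42/5 + (4 + 30)*(-⅙))*(-3) = (42/5 + 34*(-⅙))*(-3) = (42/5 - 17/3)*(-3) = (41/15)*(-3) = -41/5 ≈ -8.2000)
G² = (-41/5)² = 1681/25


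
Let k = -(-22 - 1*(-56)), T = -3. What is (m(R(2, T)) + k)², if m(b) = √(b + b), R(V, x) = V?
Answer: 1024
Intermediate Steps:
m(b) = √2*√b (m(b) = √(2*b) = √2*√b)
k = -34 (k = -(-22 + 56) = -1*34 = -34)
(m(R(2, T)) + k)² = (√2*√2 - 34)² = (2 - 34)² = (-32)² = 1024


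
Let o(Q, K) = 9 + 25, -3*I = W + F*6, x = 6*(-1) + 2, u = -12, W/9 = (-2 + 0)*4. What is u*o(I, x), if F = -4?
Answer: -408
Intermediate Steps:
W = -72 (W = 9*((-2 + 0)*4) = 9*(-2*4) = 9*(-8) = -72)
x = -4 (x = -6 + 2 = -4)
I = 32 (I = -(-72 - 4*6)/3 = -(-72 - 24)/3 = -⅓*(-96) = 32)
o(Q, K) = 34
u*o(I, x) = -12*34 = -408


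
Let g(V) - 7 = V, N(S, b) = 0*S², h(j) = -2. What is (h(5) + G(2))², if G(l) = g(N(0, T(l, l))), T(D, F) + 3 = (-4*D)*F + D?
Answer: 25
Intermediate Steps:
T(D, F) = -3 + D - 4*D*F (T(D, F) = -3 + ((-4*D)*F + D) = -3 + (-4*D*F + D) = -3 + (D - 4*D*F) = -3 + D - 4*D*F)
N(S, b) = 0
g(V) = 7 + V
G(l) = 7 (G(l) = 7 + 0 = 7)
(h(5) + G(2))² = (-2 + 7)² = 5² = 25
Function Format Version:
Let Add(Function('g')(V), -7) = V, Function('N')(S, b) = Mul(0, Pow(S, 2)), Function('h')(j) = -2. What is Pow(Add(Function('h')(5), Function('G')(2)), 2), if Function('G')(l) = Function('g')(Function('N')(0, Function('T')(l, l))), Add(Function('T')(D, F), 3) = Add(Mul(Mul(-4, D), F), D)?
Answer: 25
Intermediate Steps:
Function('T')(D, F) = Add(-3, D, Mul(-4, D, F)) (Function('T')(D, F) = Add(-3, Add(Mul(Mul(-4, D), F), D)) = Add(-3, Add(Mul(-4, D, F), D)) = Add(-3, Add(D, Mul(-4, D, F))) = Add(-3, D, Mul(-4, D, F)))
Function('N')(S, b) = 0
Function('g')(V) = Add(7, V)
Function('G')(l) = 7 (Function('G')(l) = Add(7, 0) = 7)
Pow(Add(Function('h')(5), Function('G')(2)), 2) = Pow(Add(-2, 7), 2) = Pow(5, 2) = 25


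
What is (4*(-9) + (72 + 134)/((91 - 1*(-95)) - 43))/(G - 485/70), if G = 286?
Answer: -69188/558701 ≈ -0.12384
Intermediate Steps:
(4*(-9) + (72 + 134)/((91 - 1*(-95)) - 43))/(G - 485/70) = (4*(-9) + (72 + 134)/((91 - 1*(-95)) - 43))/(286 - 485/70) = (-36 + 206/((91 + 95) - 43))/(286 - 485*1/70) = (-36 + 206/(186 - 43))/(286 - 97/14) = (-36 + 206/143)/(3907/14) = (-36 + 206*(1/143))*(14/3907) = (-36 + 206/143)*(14/3907) = -4942/143*14/3907 = -69188/558701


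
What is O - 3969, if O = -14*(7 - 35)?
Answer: -3577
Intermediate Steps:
O = 392 (O = -14*(-28) = 392)
O - 3969 = 392 - 3969 = -3577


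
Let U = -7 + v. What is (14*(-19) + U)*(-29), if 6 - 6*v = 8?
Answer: 23780/3 ≈ 7926.7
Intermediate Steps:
v = -⅓ (v = 1 - ⅙*8 = 1 - 4/3 = -⅓ ≈ -0.33333)
U = -22/3 (U = -7 - ⅓ = -22/3 ≈ -7.3333)
(14*(-19) + U)*(-29) = (14*(-19) - 22/3)*(-29) = (-266 - 22/3)*(-29) = -820/3*(-29) = 23780/3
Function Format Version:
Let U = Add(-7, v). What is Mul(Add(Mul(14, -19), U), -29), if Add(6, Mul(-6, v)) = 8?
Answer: Rational(23780, 3) ≈ 7926.7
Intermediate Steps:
v = Rational(-1, 3) (v = Add(1, Mul(Rational(-1, 6), 8)) = Add(1, Rational(-4, 3)) = Rational(-1, 3) ≈ -0.33333)
U = Rational(-22, 3) (U = Add(-7, Rational(-1, 3)) = Rational(-22, 3) ≈ -7.3333)
Mul(Add(Mul(14, -19), U), -29) = Mul(Add(Mul(14, -19), Rational(-22, 3)), -29) = Mul(Add(-266, Rational(-22, 3)), -29) = Mul(Rational(-820, 3), -29) = Rational(23780, 3)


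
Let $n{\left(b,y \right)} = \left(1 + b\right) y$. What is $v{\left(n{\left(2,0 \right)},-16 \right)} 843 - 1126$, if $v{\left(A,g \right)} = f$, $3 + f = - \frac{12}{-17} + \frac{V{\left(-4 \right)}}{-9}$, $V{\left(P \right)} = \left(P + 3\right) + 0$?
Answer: $- \frac{151280}{51} \approx -2966.3$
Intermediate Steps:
$n{\left(b,y \right)} = y \left(1 + b\right)$
$V{\left(P \right)} = 3 + P$ ($V{\left(P \right)} = \left(3 + P\right) + 0 = 3 + P$)
$f = - \frac{334}{153}$ ($f = -3 + \left(- \frac{12}{-17} + \frac{3 - 4}{-9}\right) = -3 - - \frac{125}{153} = -3 + \left(\frac{12}{17} + \frac{1}{9}\right) = -3 + \frac{125}{153} = - \frac{334}{153} \approx -2.183$)
$v{\left(A,g \right)} = - \frac{334}{153}$
$v{\left(n{\left(2,0 \right)},-16 \right)} 843 - 1126 = \left(- \frac{334}{153}\right) 843 - 1126 = - \frac{93854}{51} - 1126 = - \frac{151280}{51}$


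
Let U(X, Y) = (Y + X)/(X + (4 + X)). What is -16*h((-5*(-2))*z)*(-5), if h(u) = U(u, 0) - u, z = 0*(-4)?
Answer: 0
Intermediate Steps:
z = 0
U(X, Y) = (X + Y)/(4 + 2*X)
h(u) = -u + u/(2*(2 + u)) (h(u) = (u + 0)/(2*(2 + u)) - u = u/(2*(2 + u)) - u = -u + u/(2*(2 + u)))
-16*h((-5*(-2))*z)*(-5) = -8*-5*(-2)*0*(-3 - 2*(-5*(-2))*0)/(2 - 5*(-2)*0)*(-5) = -8*10*0*(-3 - 20*0)/(2 + 10*0)*(-5) = -8*0*(-3 - 2*0)/(2 + 0)*(-5) = -8*0*(-3 + 0)/2*(-5) = -8*0*(-3)/2*(-5) = -16*0*(-5) = 0*(-5) = 0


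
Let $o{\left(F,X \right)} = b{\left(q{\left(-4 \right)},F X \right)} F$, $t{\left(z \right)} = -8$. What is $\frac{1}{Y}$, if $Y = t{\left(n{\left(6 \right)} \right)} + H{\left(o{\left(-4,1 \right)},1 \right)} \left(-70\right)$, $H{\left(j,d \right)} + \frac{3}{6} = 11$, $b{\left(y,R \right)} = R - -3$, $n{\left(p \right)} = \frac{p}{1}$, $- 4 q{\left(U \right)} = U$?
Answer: $- \frac{1}{743} \approx -0.0013459$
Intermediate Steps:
$q{\left(U \right)} = - \frac{U}{4}$
$n{\left(p \right)} = p$ ($n{\left(p \right)} = p 1 = p$)
$b{\left(y,R \right)} = 3 + R$ ($b{\left(y,R \right)} = R + 3 = 3 + R$)
$o{\left(F,X \right)} = F \left(3 + F X\right)$ ($o{\left(F,X \right)} = \left(3 + F X\right) F = F \left(3 + F X\right)$)
$H{\left(j,d \right)} = \frac{21}{2}$ ($H{\left(j,d \right)} = - \frac{1}{2} + 11 = \frac{21}{2}$)
$Y = -743$ ($Y = -8 + \frac{21}{2} \left(-70\right) = -8 - 735 = -743$)
$\frac{1}{Y} = \frac{1}{-743} = - \frac{1}{743}$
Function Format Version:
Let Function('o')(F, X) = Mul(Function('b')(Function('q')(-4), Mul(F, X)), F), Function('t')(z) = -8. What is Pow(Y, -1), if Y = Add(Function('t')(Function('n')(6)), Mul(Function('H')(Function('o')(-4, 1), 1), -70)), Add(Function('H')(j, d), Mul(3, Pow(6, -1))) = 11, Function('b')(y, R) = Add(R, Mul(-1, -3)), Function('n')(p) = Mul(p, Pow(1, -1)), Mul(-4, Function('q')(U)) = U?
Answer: Rational(-1, 743) ≈ -0.0013459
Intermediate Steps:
Function('q')(U) = Mul(Rational(-1, 4), U)
Function('n')(p) = p (Function('n')(p) = Mul(p, 1) = p)
Function('b')(y, R) = Add(3, R) (Function('b')(y, R) = Add(R, 3) = Add(3, R))
Function('o')(F, X) = Mul(F, Add(3, Mul(F, X))) (Function('o')(F, X) = Mul(Add(3, Mul(F, X)), F) = Mul(F, Add(3, Mul(F, X))))
Function('H')(j, d) = Rational(21, 2) (Function('H')(j, d) = Add(Rational(-1, 2), 11) = Rational(21, 2))
Y = -743 (Y = Add(-8, Mul(Rational(21, 2), -70)) = Add(-8, -735) = -743)
Pow(Y, -1) = Pow(-743, -1) = Rational(-1, 743)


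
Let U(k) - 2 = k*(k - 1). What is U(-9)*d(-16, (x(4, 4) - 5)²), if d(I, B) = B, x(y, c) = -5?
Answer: 9200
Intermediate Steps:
U(k) = 2 + k*(-1 + k) (U(k) = 2 + k*(k - 1) = 2 + k*(-1 + k))
U(-9)*d(-16, (x(4, 4) - 5)²) = (2 + (-9)² - 1*(-9))*(-5 - 5)² = (2 + 81 + 9)*(-10)² = 92*100 = 9200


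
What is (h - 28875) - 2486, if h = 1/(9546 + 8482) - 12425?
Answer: -789374007/18028 ≈ -43786.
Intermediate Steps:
h = -223997899/18028 (h = 1/18028 - 12425 = -223997899/18028 ≈ -12425.)
(h - 28875) - 2486 = (-223997899/18028 - 28875) - 2486 = -744556399/18028 - 2486 = -789374007/18028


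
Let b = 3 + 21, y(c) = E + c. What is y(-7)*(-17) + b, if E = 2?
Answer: 109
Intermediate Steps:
y(c) = 2 + c
b = 24
y(-7)*(-17) + b = (2 - 7)*(-17) + 24 = -5*(-17) + 24 = 85 + 24 = 109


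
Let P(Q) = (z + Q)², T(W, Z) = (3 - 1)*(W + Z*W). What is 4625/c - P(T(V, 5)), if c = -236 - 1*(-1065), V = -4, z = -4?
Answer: -2236991/829 ≈ -2698.4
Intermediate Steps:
T(W, Z) = 2*W + 2*W*Z (T(W, Z) = 2*(W + W*Z) = 2*W + 2*W*Z)
P(Q) = (-4 + Q)²
c = 829 (c = -236 + 1065 = 829)
4625/c - P(T(V, 5)) = 4625/829 - (-4 + 2*(-4)*(1 + 5))² = 4625*(1/829) - (-4 + 2*(-4)*6)² = 4625/829 - (-4 - 48)² = 4625/829 - 1*(-52)² = 4625/829 - 1*2704 = 4625/829 - 2704 = -2236991/829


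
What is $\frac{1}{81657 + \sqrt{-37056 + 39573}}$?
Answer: $\frac{27219}{2222621044} - \frac{\sqrt{2517}}{6667863132} \approx 1.2239 \cdot 10^{-5}$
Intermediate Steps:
$\frac{1}{81657 + \sqrt{-37056 + 39573}} = \frac{1}{81657 + \sqrt{2517}}$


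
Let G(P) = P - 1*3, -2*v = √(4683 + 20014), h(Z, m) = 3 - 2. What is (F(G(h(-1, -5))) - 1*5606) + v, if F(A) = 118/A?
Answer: -5665 - √24697/2 ≈ -5743.6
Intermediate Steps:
h(Z, m) = 1
v = -√24697/2 (v = -√(4683 + 20014)/2 = -√24697/2 ≈ -78.576)
G(P) = -3 + P (G(P) = P - 3 = -3 + P)
(F(G(h(-1, -5))) - 1*5606) + v = (118/(-3 + 1) - 1*5606) - √24697/2 = (118/(-2) - 5606) - √24697/2 = (118*(-½) - 5606) - √24697/2 = (-59 - 5606) - √24697/2 = -5665 - √24697/2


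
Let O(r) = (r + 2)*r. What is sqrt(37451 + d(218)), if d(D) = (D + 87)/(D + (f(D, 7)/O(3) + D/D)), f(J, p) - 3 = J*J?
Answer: sqrt(24173361689261)/25406 ≈ 193.52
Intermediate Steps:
O(r) = r*(2 + r) (O(r) = (2 + r)*r = r*(2 + r))
f(J, p) = 3 + J**2 (f(J, p) = 3 + J*J = 3 + J**2)
d(D) = (87 + D)/(6/5 + D + D**2/15) (d(D) = (D + 87)/(D + ((3 + D**2)/((3*(2 + 3))) + D/D)) = (87 + D)/(D + ((3 + D**2)/((3*5)) + 1)) = (87 + D)/(D + ((3 + D**2)/15 + 1)) = (87 + D)/(D + ((3 + D**2)*(1/15) + 1)) = (87 + D)/(D + ((1/5 + D**2/15) + 1)) = (87 + D)/(D + (6/5 + D**2/15)) = (87 + D)/(6/5 + D + D**2/15))
sqrt(37451 + d(218)) = sqrt(37451 + 15*(87 + 218)/(18 + 218**2 + 15*218)) = sqrt(37451 + 15*305/(18 + 47524 + 3270)) = sqrt(37451 + 15*305/50812) = sqrt(37451 + 15*(1/50812)*305) = sqrt(37451 + 4575/50812) = sqrt(1902964787/50812) = sqrt(24173361689261)/25406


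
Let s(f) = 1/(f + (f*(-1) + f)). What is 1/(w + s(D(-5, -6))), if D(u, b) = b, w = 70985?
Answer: 6/425909 ≈ 1.4088e-5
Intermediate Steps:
s(f) = 1/f (s(f) = 1/(f + (-f + f)) = 1/(f + 0) = 1/f)
1/(w + s(D(-5, -6))) = 1/(70985 + 1/(-6)) = 1/(70985 - 1/6) = 1/(425909/6) = 6/425909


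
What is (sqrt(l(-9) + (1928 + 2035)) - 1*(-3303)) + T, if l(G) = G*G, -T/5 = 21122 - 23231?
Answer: 13848 + 2*sqrt(1011) ≈ 13912.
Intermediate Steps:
T = 10545 (T = -5*(21122 - 23231) = -5*(-2109) = 10545)
l(G) = G**2
(sqrt(l(-9) + (1928 + 2035)) - 1*(-3303)) + T = (sqrt((-9)**2 + (1928 + 2035)) - 1*(-3303)) + 10545 = (sqrt(81 + 3963) + 3303) + 10545 = (sqrt(4044) + 3303) + 10545 = (2*sqrt(1011) + 3303) + 10545 = (3303 + 2*sqrt(1011)) + 10545 = 13848 + 2*sqrt(1011)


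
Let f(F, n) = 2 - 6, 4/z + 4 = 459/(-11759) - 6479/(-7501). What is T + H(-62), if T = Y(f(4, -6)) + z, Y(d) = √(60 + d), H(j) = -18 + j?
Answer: -11379345878/140036717 + 2*√14 ≈ -73.776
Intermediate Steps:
z = -176408518/140036717 (z = 4/(-4 + (459/(-11759) - 6479/(-7501))) = 4/(-4 + (459*(-1/11759) - 6479*(-1/7501))) = 4/(-4 + (-459/11759 + 6479/7501)) = 4/(-4 + 72743602/88204259) = 4/(-280073434/88204259) = 4*(-88204259/280073434) = -176408518/140036717 ≈ -1.2597)
f(F, n) = -4
T = -176408518/140036717 + 2*√14 (T = √(60 - 4) - 176408518/140036717 = √56 - 176408518/140036717 = 2*√14 - 176408518/140036717 = -176408518/140036717 + 2*√14 ≈ 6.2236)
T + H(-62) = (-176408518/140036717 + 2*√14) + (-18 - 62) = (-176408518/140036717 + 2*√14) - 80 = -11379345878/140036717 + 2*√14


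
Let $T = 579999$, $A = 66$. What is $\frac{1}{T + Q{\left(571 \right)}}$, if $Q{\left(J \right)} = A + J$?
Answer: $\frac{1}{580636} \approx 1.7223 \cdot 10^{-6}$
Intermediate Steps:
$Q{\left(J \right)} = 66 + J$
$\frac{1}{T + Q{\left(571 \right)}} = \frac{1}{579999 + \left(66 + 571\right)} = \frac{1}{579999 + 637} = \frac{1}{580636}$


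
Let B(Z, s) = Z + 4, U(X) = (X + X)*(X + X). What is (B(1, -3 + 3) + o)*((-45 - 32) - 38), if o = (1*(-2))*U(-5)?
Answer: 22425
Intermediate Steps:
U(X) = 4*X**2 (U(X) = (2*X)*(2*X) = 4*X**2)
o = -200 (o = (1*(-2))*(4*(-5)**2) = -8*25 = -2*100 = -200)
B(Z, s) = 4 + Z
(B(1, -3 + 3) + o)*((-45 - 32) - 38) = ((4 + 1) - 200)*((-45 - 32) - 38) = (5 - 200)*(-77 - 38) = -195*(-115) = 22425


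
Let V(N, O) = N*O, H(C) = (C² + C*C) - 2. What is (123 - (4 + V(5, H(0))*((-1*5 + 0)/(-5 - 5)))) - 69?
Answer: 55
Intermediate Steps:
H(C) = -2 + 2*C² (H(C) = (C² + C²) - 2 = 2*C² - 2 = -2 + 2*C²)
(123 - (4 + V(5, H(0))*((-1*5 + 0)/(-5 - 5)))) - 69 = (123 - (4 + (5*(-2 + 2*0²))*((-1*5 + 0)/(-5 - 5)))) - 69 = (123 - (4 + (5*(-2 + 2*0))*((-5 + 0)/(-10)))) - 69 = (123 - (4 + (5*(-2 + 0))*(-5*(-⅒)))) - 69 = (123 - (4 + (5*(-2))*(½))) - 69 = (123 - (4 - 10*½)) - 69 = (123 - (4 - 5)) - 69 = (123 - 1*(-1)) - 69 = (123 + 1) - 69 = 124 - 69 = 55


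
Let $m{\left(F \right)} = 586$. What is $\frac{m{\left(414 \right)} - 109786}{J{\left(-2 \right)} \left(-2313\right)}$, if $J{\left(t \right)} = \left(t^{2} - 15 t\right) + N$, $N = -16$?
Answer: $\frac{18200}{6939} \approx 2.6229$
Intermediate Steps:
$J{\left(t \right)} = -16 + t^{2} - 15 t$ ($J{\left(t \right)} = \left(t^{2} - 15 t\right) - 16 = -16 + t^{2} - 15 t$)
$\frac{m{\left(414 \right)} - 109786}{J{\left(-2 \right)} \left(-2313\right)} = \frac{586 - 109786}{\left(-16 + \left(-2\right)^{2} - -30\right) \left(-2313\right)} = - \frac{109200}{\left(-16 + 4 + 30\right) \left(-2313\right)} = - \frac{109200}{18 \left(-2313\right)} = - \frac{109200}{-41634} = \left(-109200\right) \left(- \frac{1}{41634}\right) = \frac{18200}{6939}$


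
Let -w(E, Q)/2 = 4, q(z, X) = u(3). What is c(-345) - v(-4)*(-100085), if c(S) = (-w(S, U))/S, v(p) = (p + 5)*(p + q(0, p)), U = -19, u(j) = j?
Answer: -34529333/345 ≈ -1.0009e+5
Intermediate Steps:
q(z, X) = 3
v(p) = (3 + p)*(5 + p) (v(p) = (p + 5)*(p + 3) = (5 + p)*(3 + p) = (3 + p)*(5 + p))
w(E, Q) = -8 (w(E, Q) = -2*4 = -8)
c(S) = 8/S (c(S) = (-1*(-8))/S = 8/S)
c(-345) - v(-4)*(-100085) = 8/(-345) - (15 + (-4)² + 8*(-4))*(-100085) = 8*(-1/345) - (15 + 16 - 32)*(-100085) = -8/345 - (-1)*(-100085) = -8/345 - 1*100085 = -8/345 - 100085 = -34529333/345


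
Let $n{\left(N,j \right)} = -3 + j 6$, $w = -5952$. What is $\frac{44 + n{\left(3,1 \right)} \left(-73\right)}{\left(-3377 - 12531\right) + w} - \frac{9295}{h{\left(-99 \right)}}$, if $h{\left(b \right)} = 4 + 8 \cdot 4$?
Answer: $- \frac{2539780}{9837} \approx -258.19$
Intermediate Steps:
$n{\left(N,j \right)} = -3 + 6 j$
$h{\left(b \right)} = 36$ ($h{\left(b \right)} = 4 + 32 = 36$)
$\frac{44 + n{\left(3,1 \right)} \left(-73\right)}{\left(-3377 - 12531\right) + w} - \frac{9295}{h{\left(-99 \right)}} = \frac{44 + \left(-3 + 6 \cdot 1\right) \left(-73\right)}{\left(-3377 - 12531\right) - 5952} - \frac{9295}{36} = \frac{44 + \left(-3 + 6\right) \left(-73\right)}{-15908 - 5952} - \frac{9295}{36} = \frac{44 + 3 \left(-73\right)}{-21860} - \frac{9295}{36} = \left(44 - 219\right) \left(- \frac{1}{21860}\right) - \frac{9295}{36} = \left(-175\right) \left(- \frac{1}{21860}\right) - \frac{9295}{36} = \frac{35}{4372} - \frac{9295}{36} = - \frac{2539780}{9837}$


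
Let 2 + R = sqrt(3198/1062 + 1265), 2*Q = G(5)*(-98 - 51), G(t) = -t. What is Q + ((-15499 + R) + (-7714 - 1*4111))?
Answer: -53907/2 + sqrt(39725526)/177 ≈ -26918.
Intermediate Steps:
Q = 745/2 (Q = ((-1*5)*(-98 - 51))/2 = (-5*(-149))/2 = (1/2)*745 = 745/2 ≈ 372.50)
R = -2 + sqrt(39725526)/177 (R = -2 + sqrt(3198/1062 + 1265) = -2 + sqrt(3198*(1/1062) + 1265) = -2 + sqrt(533/177 + 1265) = -2 + sqrt(224438/177) = -2 + sqrt(39725526)/177 ≈ 33.609)
Q + ((-15499 + R) + (-7714 - 1*4111)) = 745/2 + ((-15499 + (-2 + sqrt(39725526)/177)) + (-7714 - 1*4111)) = 745/2 + ((-15501 + sqrt(39725526)/177) + (-7714 - 4111)) = 745/2 + ((-15501 + sqrt(39725526)/177) - 11825) = 745/2 + (-27326 + sqrt(39725526)/177) = -53907/2 + sqrt(39725526)/177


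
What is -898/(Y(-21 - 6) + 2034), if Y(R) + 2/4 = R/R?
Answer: -1796/4069 ≈ -0.44139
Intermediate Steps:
Y(R) = 1/2 (Y(R) = -1/2 + R/R = -1/2 + 1 = 1/2)
-898/(Y(-21 - 6) + 2034) = -898/(1/2 + 2034) = -898/4069/2 = -898*2/4069 = -1796/4069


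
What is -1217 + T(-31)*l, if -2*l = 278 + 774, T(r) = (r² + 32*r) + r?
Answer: 31395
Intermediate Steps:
T(r) = r² + 33*r
l = -526 (l = -(278 + 774)/2 = -½*1052 = -526)
-1217 + T(-31)*l = -1217 - 31*(33 - 31)*(-526) = -1217 - 31*2*(-526) = -1217 - 62*(-526) = -1217 + 32612 = 31395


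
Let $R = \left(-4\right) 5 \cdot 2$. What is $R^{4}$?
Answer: $2560000$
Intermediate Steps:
$R = -40$ ($R = \left(-20\right) 2 = -40$)
$R^{4} = \left(-40\right)^{4} = 2560000$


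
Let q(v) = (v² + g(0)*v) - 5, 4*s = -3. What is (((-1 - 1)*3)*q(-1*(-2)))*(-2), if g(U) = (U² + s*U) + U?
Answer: -12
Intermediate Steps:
s = -¾ (s = (¼)*(-3) = -¾ ≈ -0.75000)
g(U) = U² + U/4 (g(U) = (U² - 3*U/4) + U = U² + U/4)
q(v) = -5 + v² (q(v) = (v² + (0*(¼ + 0))*v) - 5 = (v² + (0*(¼))*v) - 5 = (v² + 0*v) - 5 = (v² + 0) - 5 = v² - 5 = -5 + v²)
(((-1 - 1)*3)*q(-1*(-2)))*(-2) = (((-1 - 1)*3)*(-5 + (-1*(-2))²))*(-2) = ((-2*3)*(-5 + 2²))*(-2) = -6*(-5 + 4)*(-2) = -6*(-1)*(-2) = 6*(-2) = -12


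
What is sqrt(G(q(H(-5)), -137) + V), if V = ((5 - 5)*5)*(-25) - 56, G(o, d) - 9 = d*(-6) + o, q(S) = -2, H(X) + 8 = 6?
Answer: sqrt(773) ≈ 27.803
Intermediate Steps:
H(X) = -2 (H(X) = -8 + 6 = -2)
G(o, d) = 9 + o - 6*d (G(o, d) = 9 + (d*(-6) + o) = 9 + (-6*d + o) = 9 + (o - 6*d) = 9 + o - 6*d)
V = -56 (V = (0*5)*(-25) - 56 = 0*(-25) - 56 = 0 - 56 = -56)
sqrt(G(q(H(-5)), -137) + V) = sqrt((9 - 2 - 6*(-137)) - 56) = sqrt((9 - 2 + 822) - 56) = sqrt(829 - 56) = sqrt(773)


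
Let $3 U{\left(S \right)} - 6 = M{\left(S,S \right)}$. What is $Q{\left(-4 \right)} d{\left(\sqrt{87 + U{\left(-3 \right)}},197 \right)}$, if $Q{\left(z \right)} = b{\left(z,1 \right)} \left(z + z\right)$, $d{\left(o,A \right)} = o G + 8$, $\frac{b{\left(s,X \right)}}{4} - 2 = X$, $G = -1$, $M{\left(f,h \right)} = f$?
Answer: $-768 + 192 \sqrt{22} \approx 132.56$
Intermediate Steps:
$U{\left(S \right)} = 2 + \frac{S}{3}$
$b{\left(s,X \right)} = 8 + 4 X$
$d{\left(o,A \right)} = 8 - o$ ($d{\left(o,A \right)} = o \left(-1\right) + 8 = - o + 8 = 8 - o$)
$Q{\left(z \right)} = 24 z$ ($Q{\left(z \right)} = \left(8 + 4 \cdot 1\right) \left(z + z\right) = \left(8 + 4\right) 2 z = 12 \cdot 2 z = 24 z$)
$Q{\left(-4 \right)} d{\left(\sqrt{87 + U{\left(-3 \right)}},197 \right)} = 24 \left(-4\right) \left(8 - \sqrt{87 + \left(2 + \frac{1}{3} \left(-3\right)\right)}\right) = - 96 \left(8 - \sqrt{87 + \left(2 - 1\right)}\right) = - 96 \left(8 - \sqrt{87 + 1}\right) = - 96 \left(8 - \sqrt{88}\right) = - 96 \left(8 - 2 \sqrt{22}\right) = -768 + 192 \sqrt{22}$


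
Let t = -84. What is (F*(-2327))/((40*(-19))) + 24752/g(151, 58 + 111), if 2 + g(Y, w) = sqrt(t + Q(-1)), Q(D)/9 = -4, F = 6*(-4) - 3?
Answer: -11353459/23560 - 12376*I*sqrt(30)/31 ≈ -481.9 - 2186.6*I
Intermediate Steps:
F = -27 (F = -24 - 3 = -27)
Q(D) = -36 (Q(D) = 9*(-4) = -36)
g(Y, w) = -2 + 2*I*sqrt(30) (g(Y, w) = -2 + sqrt(-84 - 36) = -2 + sqrt(-120) = -2 + 2*I*sqrt(30))
(F*(-2327))/((40*(-19))) + 24752/g(151, 58 + 111) = (-27*(-2327))/((40*(-19))) + 24752/(-2 + 2*I*sqrt(30)) = 62829/(-760) + 24752/(-2 + 2*I*sqrt(30)) = 62829*(-1/760) + 24752/(-2 + 2*I*sqrt(30)) = -62829/760 + 24752/(-2 + 2*I*sqrt(30))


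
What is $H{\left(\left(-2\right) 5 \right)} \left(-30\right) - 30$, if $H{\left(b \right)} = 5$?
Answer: $-180$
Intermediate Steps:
$H{\left(\left(-2\right) 5 \right)} \left(-30\right) - 30 = 5 \left(-30\right) - 30 = -150 - 30 = -180$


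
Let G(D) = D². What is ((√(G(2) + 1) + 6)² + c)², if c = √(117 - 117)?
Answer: (6 + √5)⁴ ≈ 4601.3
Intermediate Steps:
c = 0 (c = √0 = 0)
((√(G(2) + 1) + 6)² + c)² = ((√(2² + 1) + 6)² + 0)² = ((√(4 + 1) + 6)² + 0)² = ((√5 + 6)² + 0)² = ((6 + √5)² + 0)² = ((6 + √5)²)² = (6 + √5)⁴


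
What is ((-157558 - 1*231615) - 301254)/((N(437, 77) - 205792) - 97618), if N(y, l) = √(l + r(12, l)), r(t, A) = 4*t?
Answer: 41896491214/18411525595 + 690427*√5/18411525595 ≈ 2.2756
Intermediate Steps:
N(y, l) = √(48 + l) (N(y, l) = √(l + 4*12) = √(l + 48) = √(48 + l))
((-157558 - 1*231615) - 301254)/((N(437, 77) - 205792) - 97618) = ((-157558 - 1*231615) - 301254)/((√(48 + 77) - 205792) - 97618) = ((-157558 - 231615) - 301254)/((√125 - 205792) - 97618) = (-389173 - 301254)/((5*√5 - 205792) - 97618) = -690427/((-205792 + 5*√5) - 97618) = -690427/(-303410 + 5*√5)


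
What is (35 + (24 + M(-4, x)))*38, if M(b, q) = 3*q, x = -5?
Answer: 1672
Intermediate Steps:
(35 + (24 + M(-4, x)))*38 = (35 + (24 + 3*(-5)))*38 = (35 + (24 - 15))*38 = (35 + 9)*38 = 44*38 = 1672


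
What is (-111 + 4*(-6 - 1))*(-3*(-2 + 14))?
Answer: 5004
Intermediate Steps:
(-111 + 4*(-6 - 1))*(-3*(-2 + 14)) = (-111 + 4*(-7))*(-3*12) = (-111 - 28)*(-36) = -139*(-36) = 5004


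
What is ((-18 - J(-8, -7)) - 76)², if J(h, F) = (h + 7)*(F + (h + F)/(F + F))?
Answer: 1957201/196 ≈ 9985.7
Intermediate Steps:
J(h, F) = (7 + h)*(F + (F + h)/(2*F)) (J(h, F) = (7 + h)*(F + (F + h)/((2*F))) = (7 + h)*(F + (F + h)*(1/(2*F))) = (7 + h)*(F + (F + h)/(2*F)))
((-18 - J(-8, -7)) - 76)² = ((-18 - ((-8)² + 7*(-8) - 7*(7 - 8 + 14*(-7) + 2*(-7)*(-8)))/(2*(-7))) - 76)² = ((-18 - (-1)*(64 - 56 - 7*(7 - 8 - 98 + 112))/(2*7)) - 76)² = ((-18 - (-1)*(64 - 56 - 7*13)/(2*7)) - 76)² = ((-18 - (-1)*(64 - 56 - 91)/(2*7)) - 76)² = ((-18 - (-1)*(-83)/(2*7)) - 76)² = ((-18 - 1*83/14) - 76)² = ((-18 - 83/14) - 76)² = (-335/14 - 76)² = (-1399/14)² = 1957201/196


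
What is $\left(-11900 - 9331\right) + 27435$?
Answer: $6204$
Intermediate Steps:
$\left(-11900 - 9331\right) + 27435 = -21231 + 27435 = 6204$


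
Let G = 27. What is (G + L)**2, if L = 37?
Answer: 4096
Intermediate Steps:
(G + L)**2 = (27 + 37)**2 = 64**2 = 4096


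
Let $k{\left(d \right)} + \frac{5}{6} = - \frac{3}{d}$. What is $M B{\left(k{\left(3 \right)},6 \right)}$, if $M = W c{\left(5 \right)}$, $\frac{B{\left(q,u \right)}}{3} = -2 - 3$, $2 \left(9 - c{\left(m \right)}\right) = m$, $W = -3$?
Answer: $\frac{585}{2} \approx 292.5$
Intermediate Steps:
$k{\left(d \right)} = - \frac{5}{6} - \frac{3}{d}$
$c{\left(m \right)} = 9 - \frac{m}{2}$
$B{\left(q,u \right)} = -15$ ($B{\left(q,u \right)} = 3 \left(-2 - 3\right) = 3 \left(-5\right) = -15$)
$M = - \frac{39}{2}$ ($M = - 3 \left(9 - \frac{5}{2}\right) = \left(-3\right) \frac{13}{2} = - \frac{39}{2} \approx -19.5$)
$M B{\left(k{\left(3 \right)},6 \right)} = \left(- \frac{39}{2}\right) \left(-15\right) = \frac{585}{2}$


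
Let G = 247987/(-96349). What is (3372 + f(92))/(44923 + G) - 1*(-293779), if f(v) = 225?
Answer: 423829021099471/1442679380 ≈ 2.9378e+5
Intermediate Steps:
G = -247987/96349 (G = 247987*(-1/96349) = -247987/96349 ≈ -2.5738)
(3372 + f(92))/(44923 + G) - 1*(-293779) = (3372 + 225)/(44923 - 247987/96349) - 1*(-293779) = 3597/(4328038140/96349) + 293779 = 3597*(96349/4328038140) + 293779 = 115522451/1442679380 + 293779 = 423829021099471/1442679380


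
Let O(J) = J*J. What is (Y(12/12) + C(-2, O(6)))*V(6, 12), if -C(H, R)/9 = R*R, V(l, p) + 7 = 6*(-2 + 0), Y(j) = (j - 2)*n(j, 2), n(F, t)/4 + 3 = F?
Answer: 221464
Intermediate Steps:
O(J) = J**2
n(F, t) = -12 + 4*F
Y(j) = (-12 + 4*j)*(-2 + j) (Y(j) = (j - 2)*(-12 + 4*j) = (-2 + j)*(-12 + 4*j) = (-12 + 4*j)*(-2 + j))
V(l, p) = -19 (V(l, p) = -7 + 6*(-2 + 0) = -7 + 6*(-2) = -7 - 12 = -19)
C(H, R) = -9*R**2 (C(H, R) = -9*R*R = -9*R**2)
(Y(12/12) + C(-2, O(6)))*V(6, 12) = (4*(-3 + 12/12)*(-2 + 12/12) - 9*(6**2)**2)*(-19) = (4*(-3 + 12*(1/12))*(-2 + 12*(1/12)) - 9*36**2)*(-19) = (4*(-3 + 1)*(-2 + 1) - 9*1296)*(-19) = (4*(-2)*(-1) - 11664)*(-19) = (8 - 11664)*(-19) = -11656*(-19) = 221464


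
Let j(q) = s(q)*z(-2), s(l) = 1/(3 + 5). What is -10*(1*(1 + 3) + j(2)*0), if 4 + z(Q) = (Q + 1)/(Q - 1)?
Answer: -40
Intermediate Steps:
s(l) = ⅛ (s(l) = 1/8 = ⅛)
z(Q) = -4 + (1 + Q)/(-1 + Q) (z(Q) = -4 + (Q + 1)/(Q - 1) = -4 + (1 + Q)/(-1 + Q))
j(q) = -11/24 (j(q) = ((5 - 3*(-2))/(-1 - 2))/8 = ((5 + 6)/(-3))/8 = (-⅓*11)/8 = (⅛)*(-11/3) = -11/24)
-10*(1*(1 + 3) + j(2)*0) = -10*(1*(1 + 3) - 11/24*0) = -10*(1*4 + 0) = -10*(4 + 0) = -10*4 = -40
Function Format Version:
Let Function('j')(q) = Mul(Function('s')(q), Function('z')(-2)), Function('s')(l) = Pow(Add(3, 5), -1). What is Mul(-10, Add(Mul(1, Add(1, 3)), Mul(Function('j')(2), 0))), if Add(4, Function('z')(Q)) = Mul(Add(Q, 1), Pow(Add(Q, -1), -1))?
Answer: -40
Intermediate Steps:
Function('s')(l) = Rational(1, 8) (Function('s')(l) = Pow(8, -1) = Rational(1, 8))
Function('z')(Q) = Add(-4, Mul(Pow(Add(-1, Q), -1), Add(1, Q))) (Function('z')(Q) = Add(-4, Mul(Add(Q, 1), Pow(Add(Q, -1), -1))) = Add(-4, Mul(Add(1, Q), Pow(Add(-1, Q), -1))) = Add(-4, Mul(Pow(Add(-1, Q), -1), Add(1, Q))))
Function('j')(q) = Rational(-11, 24) (Function('j')(q) = Mul(Rational(1, 8), Mul(Pow(Add(-1, -2), -1), Add(5, Mul(-3, -2)))) = Mul(Rational(1, 8), Mul(Pow(-3, -1), Add(5, 6))) = Mul(Rational(1, 8), Mul(Rational(-1, 3), 11)) = Mul(Rational(1, 8), Rational(-11, 3)) = Rational(-11, 24))
Mul(-10, Add(Mul(1, Add(1, 3)), Mul(Function('j')(2), 0))) = Mul(-10, Add(Mul(1, Add(1, 3)), Mul(Rational(-11, 24), 0))) = Mul(-10, Add(Mul(1, 4), 0)) = Mul(-10, Add(4, 0)) = Mul(-10, 4) = -40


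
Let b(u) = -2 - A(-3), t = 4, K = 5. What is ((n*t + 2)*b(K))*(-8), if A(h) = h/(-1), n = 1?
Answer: 240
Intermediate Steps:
A(h) = -h
b(u) = -5 (b(u) = -2 - (-1)*(-3) = -2 - 1*3 = -2 - 3 = -5)
((n*t + 2)*b(K))*(-8) = ((1*4 + 2)*(-5))*(-8) = ((4 + 2)*(-5))*(-8) = (6*(-5))*(-8) = -30*(-8) = 240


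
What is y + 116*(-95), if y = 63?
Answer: -10957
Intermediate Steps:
y + 116*(-95) = 63 + 116*(-95) = 63 - 11020 = -10957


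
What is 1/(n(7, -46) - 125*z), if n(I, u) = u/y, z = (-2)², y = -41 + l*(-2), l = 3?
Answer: -47/23454 ≈ -0.0020039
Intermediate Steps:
y = -47 (y = -41 + 3*(-2) = -41 - 6 = -47)
z = 4
n(I, u) = -u/47 (n(I, u) = u/(-47) = u*(-1/47) = -u/47)
1/(n(7, -46) - 125*z) = 1/(-1/47*(-46) - 125*4) = 1/(46/47 - 500) = 1/(-23454/47) = -47/23454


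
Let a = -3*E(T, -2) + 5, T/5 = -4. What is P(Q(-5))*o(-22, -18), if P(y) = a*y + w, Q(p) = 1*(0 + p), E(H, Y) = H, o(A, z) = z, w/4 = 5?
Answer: 5490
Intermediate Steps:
T = -20 (T = 5*(-4) = -20)
w = 20 (w = 4*5 = 20)
Q(p) = p (Q(p) = 1*p = p)
a = 65 (a = -3*(-20) + 5 = 60 + 5 = 65)
P(y) = 20 + 65*y (P(y) = 65*y + 20 = 20 + 65*y)
P(Q(-5))*o(-22, -18) = (20 + 65*(-5))*(-18) = (20 - 325)*(-18) = -305*(-18) = 5490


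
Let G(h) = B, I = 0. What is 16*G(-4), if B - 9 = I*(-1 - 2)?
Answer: 144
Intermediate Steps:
B = 9 (B = 9 + 0*(-1 - 2) = 9 + 0*(-3) = 9 + 0 = 9)
G(h) = 9
16*G(-4) = 16*9 = 144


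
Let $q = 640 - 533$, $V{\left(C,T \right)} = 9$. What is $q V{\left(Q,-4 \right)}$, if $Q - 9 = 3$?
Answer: $963$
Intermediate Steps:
$Q = 12$ ($Q = 9 + 3 = 12$)
$q = 107$
$q V{\left(Q,-4 \right)} = 107 \cdot 9 = 963$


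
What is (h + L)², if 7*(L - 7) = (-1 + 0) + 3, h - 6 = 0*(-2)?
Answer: 8649/49 ≈ 176.51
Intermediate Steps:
h = 6 (h = 6 + 0*(-2) = 6 + 0 = 6)
L = 51/7 (L = 7 + ((-1 + 0) + 3)/7 = 7 + (-1 + 3)/7 = 7 + (⅐)*2 = 7 + 2/7 = 51/7 ≈ 7.2857)
(h + L)² = (6 + 51/7)² = (93/7)² = 8649/49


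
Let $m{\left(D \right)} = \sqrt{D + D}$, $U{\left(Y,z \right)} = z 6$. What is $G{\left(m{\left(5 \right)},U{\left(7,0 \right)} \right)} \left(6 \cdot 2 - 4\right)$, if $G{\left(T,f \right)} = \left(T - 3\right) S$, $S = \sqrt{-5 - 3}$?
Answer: $16 i \sqrt{2} \left(-3 + \sqrt{10}\right) \approx 3.6719 i$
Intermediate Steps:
$U{\left(Y,z \right)} = 6 z$
$S = 2 i \sqrt{2}$ ($S = \sqrt{-8} = 2 i \sqrt{2} \approx 2.8284 i$)
$m{\left(D \right)} = \sqrt{2} \sqrt{D}$ ($m{\left(D \right)} = \sqrt{2 D} = \sqrt{2} \sqrt{D}$)
$G{\left(T,f \right)} = 2 i \sqrt{2} \left(-3 + T\right)$ ($G{\left(T,f \right)} = \left(T - 3\right) 2 i \sqrt{2} = \left(-3 + T\right) 2 i \sqrt{2} = 2 i \sqrt{2} \left(-3 + T\right)$)
$G{\left(m{\left(5 \right)},U{\left(7,0 \right)} \right)} \left(6 \cdot 2 - 4\right) = 2 i \sqrt{2} \left(-3 + \sqrt{2} \sqrt{5}\right) \left(6 \cdot 2 - 4\right) = 2 i \sqrt{2} \left(-3 + \sqrt{10}\right) \left(12 - 4\right) = 2 i \sqrt{2} \left(-3 + \sqrt{10}\right) 8 = 16 i \sqrt{2} \left(-3 + \sqrt{10}\right)$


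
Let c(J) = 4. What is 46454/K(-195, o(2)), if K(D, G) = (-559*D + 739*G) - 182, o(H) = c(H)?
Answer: 46454/111779 ≈ 0.41559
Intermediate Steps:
o(H) = 4
K(D, G) = -182 - 559*D + 739*G
46454/K(-195, o(2)) = 46454/(-182 - 559*(-195) + 739*4) = 46454/(-182 + 109005 + 2956) = 46454/111779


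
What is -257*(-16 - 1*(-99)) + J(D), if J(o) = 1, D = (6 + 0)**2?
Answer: -21330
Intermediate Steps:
D = 36 (D = 6**2 = 36)
-257*(-16 - 1*(-99)) + J(D) = -257*(-16 - 1*(-99)) + 1 = -257*(-16 + 99) + 1 = -257*83 + 1 = -21331 + 1 = -21330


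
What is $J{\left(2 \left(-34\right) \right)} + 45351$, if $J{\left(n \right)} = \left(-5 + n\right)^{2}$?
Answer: $50680$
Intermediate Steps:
$J{\left(2 \left(-34\right) \right)} + 45351 = \left(-5 + 2 \left(-34\right)\right)^{2} + 45351 = \left(-5 - 68\right)^{2} + 45351 = \left(-73\right)^{2} + 45351 = 5329 + 45351 = 50680$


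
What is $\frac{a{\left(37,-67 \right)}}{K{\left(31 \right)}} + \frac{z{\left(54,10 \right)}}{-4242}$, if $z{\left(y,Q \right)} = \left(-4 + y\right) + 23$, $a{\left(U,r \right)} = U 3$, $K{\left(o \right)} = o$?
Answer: $\frac{468599}{131502} \approx 3.5634$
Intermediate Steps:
$a{\left(U,r \right)} = 3 U$
$z{\left(y,Q \right)} = 19 + y$
$\frac{a{\left(37,-67 \right)}}{K{\left(31 \right)}} + \frac{z{\left(54,10 \right)}}{-4242} = \frac{3 \cdot 37}{31} + \frac{19 + 54}{-4242} = 111 \cdot \frac{1}{31} + 73 \left(- \frac{1}{4242}\right) = \frac{111}{31} - \frac{73}{4242} = \frac{468599}{131502}$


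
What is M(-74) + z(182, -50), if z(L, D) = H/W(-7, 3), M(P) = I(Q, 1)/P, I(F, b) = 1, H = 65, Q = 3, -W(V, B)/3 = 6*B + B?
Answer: -4873/4662 ≈ -1.0453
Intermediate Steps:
W(V, B) = -21*B (W(V, B) = -3*(6*B + B) = -21*B)
M(P) = 1/P
z(L, D) = -65/63 (z(L, D) = 65/((-21*3)) = 65/(-63) = 65*(-1/63) = -65/63)
M(-74) + z(182, -50) = 1/(-74) - 65/63 = -1/74 - 65/63 = -4873/4662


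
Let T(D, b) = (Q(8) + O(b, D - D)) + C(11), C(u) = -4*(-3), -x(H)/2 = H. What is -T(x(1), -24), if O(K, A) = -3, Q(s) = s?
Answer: -17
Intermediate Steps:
x(H) = -2*H
C(u) = 12
T(D, b) = 17 (T(D, b) = (8 - 3) + 12 = 5 + 12 = 17)
-T(x(1), -24) = -1*17 = -17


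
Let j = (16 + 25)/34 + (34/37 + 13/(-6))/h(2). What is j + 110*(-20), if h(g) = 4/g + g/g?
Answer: -12449728/5661 ≈ -2199.2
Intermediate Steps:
h(g) = 1 + 4/g (h(g) = 4/g + 1 = 1 + 4/g)
j = 4472/5661 (j = (16 + 25)/34 + (34/37 + 13/(-6))/(((4 + 2)/2)) = 41*(1/34) + (34*(1/37) + 13*(-⅙))/(((½)*6)) = 41/34 + (34/37 - 13/6)/3 = 41/34 - 277/222*⅓ = 41/34 - 277/666 = 4472/5661 ≈ 0.78997)
j + 110*(-20) = 4472/5661 + 110*(-20) = 4472/5661 - 2200 = -12449728/5661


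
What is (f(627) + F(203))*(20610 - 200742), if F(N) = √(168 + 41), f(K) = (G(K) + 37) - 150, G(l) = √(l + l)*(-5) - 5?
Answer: 21255576 - 180132*√209 + 900660*√1254 ≈ 5.0545e+7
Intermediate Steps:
G(l) = -5 - 5*√2*√l (G(l) = √(2*l)*(-5) - 5 = (√2*√l)*(-5) - 5 = -5*√2*√l - 5 = -5 - 5*√2*√l)
f(K) = -118 - 5*√2*√K (f(K) = ((-5 - 5*√2*√K) + 37) - 150 = (32 - 5*√2*√K) - 150 = -118 - 5*√2*√K)
F(N) = √209
(f(627) + F(203))*(20610 - 200742) = ((-118 - 5*√2*√627) + √209)*(20610 - 200742) = ((-118 - 5*√1254) + √209)*(-180132) = (-118 + √209 - 5*√1254)*(-180132) = 21255576 - 180132*√209 + 900660*√1254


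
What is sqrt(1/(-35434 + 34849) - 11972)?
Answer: I*sqrt(455235365)/195 ≈ 109.42*I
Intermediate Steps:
sqrt(1/(-35434 + 34849) - 11972) = sqrt(1/(-585) - 11972) = sqrt(-1/585 - 11972) = sqrt(-7003621/585) = I*sqrt(455235365)/195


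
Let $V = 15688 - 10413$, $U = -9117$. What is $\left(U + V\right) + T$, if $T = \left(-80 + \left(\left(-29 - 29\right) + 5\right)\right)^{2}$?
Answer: $13847$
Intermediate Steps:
$V = 5275$
$T = 17689$ ($T = \left(-80 + \left(-58 + 5\right)\right)^{2} = \left(-80 - 53\right)^{2} = \left(-133\right)^{2} = 17689$)
$\left(U + V\right) + T = \left(-9117 + 5275\right) + 17689 = -3842 + 17689 = 13847$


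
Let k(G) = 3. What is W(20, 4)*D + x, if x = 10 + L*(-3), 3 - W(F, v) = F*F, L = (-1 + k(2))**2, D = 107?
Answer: -42481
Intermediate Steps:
L = 4 (L = (-1 + 3)**2 = 2**2 = 4)
W(F, v) = 3 - F**2 (W(F, v) = 3 - F*F = 3 - F**2)
x = -2 (x = 10 + 4*(-3) = 10 - 12 = -2)
W(20, 4)*D + x = (3 - 1*20**2)*107 - 2 = (3 - 1*400)*107 - 2 = (3 - 400)*107 - 2 = -397*107 - 2 = -42479 - 2 = -42481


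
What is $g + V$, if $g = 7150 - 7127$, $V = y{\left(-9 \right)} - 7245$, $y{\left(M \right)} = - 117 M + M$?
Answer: $-6178$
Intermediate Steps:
$y{\left(M \right)} = - 116 M$
$V = -6201$ ($V = \left(-116\right) \left(-9\right) - 7245 = 1044 - 7245 = -6201$)
$g = 23$ ($g = 7150 - 7127 = 23$)
$g + V = 23 - 6201 = -6178$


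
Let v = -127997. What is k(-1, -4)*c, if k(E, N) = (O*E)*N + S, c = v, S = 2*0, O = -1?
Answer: 511988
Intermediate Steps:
S = 0
c = -127997
k(E, N) = -E*N (k(E, N) = (-E)*N + 0 = -E*N + 0 = -E*N)
k(-1, -4)*c = -1*(-1)*(-4)*(-127997) = -4*(-127997) = 511988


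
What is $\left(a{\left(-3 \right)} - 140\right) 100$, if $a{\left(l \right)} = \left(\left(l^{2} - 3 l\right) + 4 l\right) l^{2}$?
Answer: $-8600$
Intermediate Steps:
$a{\left(l \right)} = l^{2} \left(l + l^{2}\right)$ ($a{\left(l \right)} = \left(l + l^{2}\right) l^{2} = l^{2} \left(l + l^{2}\right)$)
$\left(a{\left(-3 \right)} - 140\right) 100 = \left(\left(-3\right)^{3} \left(1 - 3\right) - 140\right) 100 = \left(\left(-27\right) \left(-2\right) - 140\right) 100 = \left(54 - 140\right) 100 = \left(-86\right) 100 = -8600$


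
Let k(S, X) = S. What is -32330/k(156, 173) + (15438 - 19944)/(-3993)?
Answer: -21398459/103818 ≈ -206.12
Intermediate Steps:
-32330/k(156, 173) + (15438 - 19944)/(-3993) = -32330/156 + (15438 - 19944)/(-3993) = -32330*1/156 - 4506*(-1/3993) = -16165/78 + 1502/1331 = -21398459/103818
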